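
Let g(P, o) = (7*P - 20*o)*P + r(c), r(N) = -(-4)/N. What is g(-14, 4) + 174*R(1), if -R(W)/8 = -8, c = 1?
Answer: 13632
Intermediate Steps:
r(N) = 4/N
g(P, o) = 4 + P*(-20*o + 7*P) (g(P, o) = (7*P - 20*o)*P + 4/1 = (-20*o + 7*P)*P + 4*1 = P*(-20*o + 7*P) + 4 = 4 + P*(-20*o + 7*P))
R(W) = 64 (R(W) = -8*(-8) = 64)
g(-14, 4) + 174*R(1) = (4 + 7*(-14)**2 - 20*(-14)*4) + 174*64 = (4 + 7*196 + 1120) + 11136 = (4 + 1372 + 1120) + 11136 = 2496 + 11136 = 13632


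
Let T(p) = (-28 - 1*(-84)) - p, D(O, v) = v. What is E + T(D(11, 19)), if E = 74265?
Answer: 74302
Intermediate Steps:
T(p) = 56 - p (T(p) = (-28 + 84) - p = 56 - p)
E + T(D(11, 19)) = 74265 + (56 - 1*19) = 74265 + (56 - 19) = 74265 + 37 = 74302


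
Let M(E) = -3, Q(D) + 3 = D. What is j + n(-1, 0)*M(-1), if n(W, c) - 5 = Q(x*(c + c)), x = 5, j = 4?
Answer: -2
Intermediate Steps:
Q(D) = -3 + D
n(W, c) = 2 + 10*c (n(W, c) = 5 + (-3 + 5*(c + c)) = 5 + (-3 + 5*(2*c)) = 5 + (-3 + 10*c) = 2 + 10*c)
j + n(-1, 0)*M(-1) = 4 + (2 + 10*0)*(-3) = 4 + (2 + 0)*(-3) = 4 + 2*(-3) = 4 - 6 = -2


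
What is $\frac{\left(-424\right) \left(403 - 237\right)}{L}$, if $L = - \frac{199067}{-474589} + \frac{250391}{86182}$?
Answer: $- \frac{2878778039072032}{135988806493} \approx -21169.0$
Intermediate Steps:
$L = \frac{135988806493}{40901029198}$ ($L = \left(-199067\right) \left(- \frac{1}{474589}\right) + 250391 \cdot \frac{1}{86182} = \frac{199067}{474589} + \frac{250391}{86182} = \frac{135988806493}{40901029198} \approx 3.3248$)
$\frac{\left(-424\right) \left(403 - 237\right)}{L} = \frac{\left(-424\right) \left(403 - 237\right)}{\frac{135988806493}{40901029198}} = - 424 \left(403 - 237\right) \frac{40901029198}{135988806493} = \left(-424\right) 166 \cdot \frac{40901029198}{135988806493} = \left(-70384\right) \frac{40901029198}{135988806493} = - \frac{2878778039072032}{135988806493}$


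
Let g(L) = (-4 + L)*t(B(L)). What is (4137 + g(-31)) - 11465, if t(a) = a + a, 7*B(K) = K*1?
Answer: -7018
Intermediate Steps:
B(K) = K/7 (B(K) = (K*1)/7 = K/7)
t(a) = 2*a
g(L) = 2*L*(-4 + L)/7 (g(L) = (-4 + L)*(2*(L/7)) = (-4 + L)*(2*L/7) = 2*L*(-4 + L)/7)
(4137 + g(-31)) - 11465 = (4137 + (2/7)*(-31)*(-4 - 31)) - 11465 = (4137 + (2/7)*(-31)*(-35)) - 11465 = (4137 + 310) - 11465 = 4447 - 11465 = -7018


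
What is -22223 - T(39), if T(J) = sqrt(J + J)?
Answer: -22223 - sqrt(78) ≈ -22232.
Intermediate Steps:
T(J) = sqrt(2)*sqrt(J) (T(J) = sqrt(2*J) = sqrt(2)*sqrt(J))
-22223 - T(39) = -22223 - sqrt(2)*sqrt(39) = -22223 - sqrt(78)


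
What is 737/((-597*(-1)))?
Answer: 737/597 ≈ 1.2345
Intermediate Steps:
737/((-597*(-1))) = 737/597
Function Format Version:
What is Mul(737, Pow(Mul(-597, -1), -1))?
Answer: Rational(737, 597) ≈ 1.2345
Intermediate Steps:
Mul(737, Pow(Mul(-597, -1), -1)) = Mul(737, Pow(597, -1)) = Mul(737, Rational(1, 597)) = Rational(737, 597)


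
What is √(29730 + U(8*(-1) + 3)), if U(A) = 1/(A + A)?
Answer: √2972990/10 ≈ 172.42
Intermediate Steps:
U(A) = 1/(2*A)
√(29730 + U(8*(-1) + 3)) = √(29730 + 1/(2*(8*(-1) + 3))) = √(29730 + 1/(2*(-8 + 3))) = √(29730 + (½)/(-5)) = √(29730 + (½)*(-⅕)) = √(29730 - ⅒) = √(297299/10) = √2972990/10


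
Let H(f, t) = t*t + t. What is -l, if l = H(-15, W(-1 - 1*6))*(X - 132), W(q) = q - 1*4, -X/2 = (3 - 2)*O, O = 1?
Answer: 14740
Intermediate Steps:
X = -2 (X = -2*(3 - 2) = -2 ≈ -2.0000)
W(q) = -4 + q (W(q) = q - 4 = -4 + q)
H(f, t) = t + t² (H(f, t) = t² + t = t + t²)
l = -14740 (l = ((-4 + (-1 - 1*6))*(1 + (-4 + (-1 - 1*6))))*(-2 - 132) = ((-4 + (-1 - 6))*(1 + (-4 + (-1 - 6))))*(-134) = ((-4 - 7)*(1 + (-4 - 7)))*(-134) = -11*(1 - 11)*(-134) = -11*(-10)*(-134) = 110*(-134) = -14740)
-l = -1*(-14740) = 14740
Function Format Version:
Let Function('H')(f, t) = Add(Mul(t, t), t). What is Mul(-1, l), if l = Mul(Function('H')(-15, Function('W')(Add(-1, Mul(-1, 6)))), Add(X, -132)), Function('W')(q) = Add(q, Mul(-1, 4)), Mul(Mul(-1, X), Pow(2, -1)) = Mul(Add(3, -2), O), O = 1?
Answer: 14740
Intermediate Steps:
X = -2 (X = Mul(-2, Mul(Add(3, -2), 1)) = Mul(-2, Mul(1, 1)) = Mul(-2, 1) = -2)
Function('W')(q) = Add(-4, q) (Function('W')(q) = Add(q, -4) = Add(-4, q))
Function('H')(f, t) = Add(t, Pow(t, 2)) (Function('H')(f, t) = Add(Pow(t, 2), t) = Add(t, Pow(t, 2)))
l = -14740 (l = Mul(Mul(Add(-4, Add(-1, Mul(-1, 6))), Add(1, Add(-4, Add(-1, Mul(-1, 6))))), Add(-2, -132)) = Mul(Mul(Add(-4, Add(-1, -6)), Add(1, Add(-4, Add(-1, -6)))), -134) = Mul(Mul(Add(-4, -7), Add(1, Add(-4, -7))), -134) = Mul(Mul(-11, Add(1, -11)), -134) = Mul(Mul(-11, -10), -134) = Mul(110, -134) = -14740)
Mul(-1, l) = Mul(-1, -14740) = 14740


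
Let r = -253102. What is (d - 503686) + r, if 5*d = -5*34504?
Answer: -791292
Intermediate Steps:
d = -34504 (d = (-5*34504)/5 = (⅕)*(-172520) = -34504)
(d - 503686) + r = (-34504 - 503686) - 253102 = -538190 - 253102 = -791292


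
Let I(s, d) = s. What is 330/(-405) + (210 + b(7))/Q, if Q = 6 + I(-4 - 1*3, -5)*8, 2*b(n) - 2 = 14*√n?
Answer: -6797/1350 - 7*√7/50 ≈ -5.4052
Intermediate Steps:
b(n) = 1 + 7*√n (b(n) = 1 + (14*√n)/2 = 1 + 7*√n)
Q = -50 (Q = 6 + (-4 - 1*3)*8 = 6 + (-4 - 3)*8 = 6 - 7*8 = 6 - 56 = -50)
330/(-405) + (210 + b(7))/Q = 330/(-405) + (210 + (1 + 7*√7))/(-50) = 330*(-1/405) + (211 + 7*√7)*(-1/50) = -22/27 + (-211/50 - 7*√7/50) = -6797/1350 - 7*√7/50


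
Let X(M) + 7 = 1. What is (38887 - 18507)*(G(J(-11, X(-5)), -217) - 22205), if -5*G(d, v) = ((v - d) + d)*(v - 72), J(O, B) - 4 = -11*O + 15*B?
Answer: -708156088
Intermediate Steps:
X(M) = -6 (X(M) = -7 + 1 = -6)
J(O, B) = 4 - 11*O + 15*B (J(O, B) = 4 + (-11*O + 15*B) = 4 - 11*O + 15*B)
G(d, v) = -v*(-72 + v)/5 (G(d, v) = -((v - d) + d)*(v - 72)/5 = -v*(-72 + v)/5)
(38887 - 18507)*(G(J(-11, X(-5)), -217) - 22205) = (38887 - 18507)*((⅕)*(-217)*(72 - 1*(-217)) - 22205) = 20380*((⅕)*(-217)*(72 + 217) - 22205) = 20380*((⅕)*(-217)*289 - 22205) = 20380*(-62713/5 - 22205) = 20380*(-173738/5) = -708156088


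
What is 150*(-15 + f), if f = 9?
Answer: -900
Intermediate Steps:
150*(-15 + f) = 150*(-15 + 9) = 150*(-6) = -900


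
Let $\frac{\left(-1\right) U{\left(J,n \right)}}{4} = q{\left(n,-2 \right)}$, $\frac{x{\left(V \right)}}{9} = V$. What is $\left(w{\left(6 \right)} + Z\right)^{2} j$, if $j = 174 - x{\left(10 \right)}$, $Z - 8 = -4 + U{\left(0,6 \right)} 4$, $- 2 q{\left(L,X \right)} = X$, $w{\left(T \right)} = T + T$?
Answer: $0$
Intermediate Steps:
$x{\left(V \right)} = 9 V$
$w{\left(T \right)} = 2 T$
$q{\left(L,X \right)} = - \frac{X}{2}$
$U{\left(J,n \right)} = -4$ ($U{\left(J,n \right)} = - 4 \left(\left(- \frac{1}{2}\right) \left(-2\right)\right) = \left(-4\right) 1 = -4$)
$Z = -12$ ($Z = 8 - 20 = -12$)
$j = 84$ ($j = 174 - 9 \cdot 10 = 174 - 90 = 84$)
$\left(w{\left(6 \right)} + Z\right)^{2} j = \left(2 \cdot 6 - 12\right)^{2} \cdot 84 = \left(12 - 12\right)^{2} \cdot 84 = 0^{2} \cdot 84 = 0 \cdot 84 = 0$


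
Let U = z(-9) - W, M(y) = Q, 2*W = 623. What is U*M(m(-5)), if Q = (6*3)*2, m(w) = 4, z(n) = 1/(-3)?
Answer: -11226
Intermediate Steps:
W = 623/2 (W = (½)*623 = 623/2 ≈ 311.50)
z(n) = -⅓
Q = 36 (Q = 18*2 = 36)
M(y) = 36
U = -1871/6 (U = -⅓ - 1*623/2 = -⅓ - 623/2 = -1871/6 ≈ -311.83)
U*M(m(-5)) = -1871/6*36 = -11226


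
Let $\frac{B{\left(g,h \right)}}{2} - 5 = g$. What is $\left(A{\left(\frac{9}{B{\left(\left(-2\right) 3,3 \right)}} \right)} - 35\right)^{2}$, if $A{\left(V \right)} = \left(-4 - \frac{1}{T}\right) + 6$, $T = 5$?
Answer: $\frac{27556}{25} \approx 1102.2$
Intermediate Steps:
$B{\left(g,h \right)} = 10 + 2 g$
$A{\left(V \right)} = \frac{9}{5}$ ($A{\left(V \right)} = \left(-4 - \frac{1}{5}\right) + 6 = - \frac{21}{5} + 6 = \frac{9}{5}$)
$\left(A{\left(\frac{9}{B{\left(\left(-2\right) 3,3 \right)}} \right)} - 35\right)^{2} = \left(\frac{9}{5} - 35\right)^{2} = \left(- \frac{166}{5}\right)^{2} = \frac{27556}{25}$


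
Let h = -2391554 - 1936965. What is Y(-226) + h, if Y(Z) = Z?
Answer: -4328745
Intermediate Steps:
h = -4328519
Y(-226) + h = -226 - 4328519 = -4328745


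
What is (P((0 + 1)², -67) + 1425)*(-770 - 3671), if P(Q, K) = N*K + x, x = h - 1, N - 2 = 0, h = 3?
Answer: -5742213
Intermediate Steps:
N = 2 (N = 2 + 0 = 2)
x = 2 (x = 3 - 1 = 2)
P(Q, K) = 2 + 2*K (P(Q, K) = 2*K + 2 = 2 + 2*K)
(P((0 + 1)², -67) + 1425)*(-770 - 3671) = ((2 + 2*(-67)) + 1425)*(-770 - 3671) = ((2 - 134) + 1425)*(-4441) = (-132 + 1425)*(-4441) = 1293*(-4441) = -5742213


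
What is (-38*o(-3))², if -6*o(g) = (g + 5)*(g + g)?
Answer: 5776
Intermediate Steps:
o(g) = -g*(5 + g)/3 (o(g) = -(g + 5)*(g + g)/6 = -(5 + g)*2*g/6 = -g*(5 + g)/3)
(-38*o(-3))² = (-(-38)*(-3)*(5 - 3)/3)² = (-(-38)*(-3)*2/3)² = (-38*2)² = (-76)² = 5776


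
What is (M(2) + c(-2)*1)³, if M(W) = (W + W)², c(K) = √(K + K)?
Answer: 3904 + 1528*I ≈ 3904.0 + 1528.0*I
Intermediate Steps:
c(K) = √2*√K (c(K) = √(2*K) = √2*√K)
M(W) = 4*W² (M(W) = (2*W)² = 4*W²)
(M(2) + c(-2)*1)³ = (4*2² + (√2*√(-2))*1)³ = (4*4 + (√2*(I*√2))*1)³ = (16 + (2*I)*1)³ = (16 + 2*I)³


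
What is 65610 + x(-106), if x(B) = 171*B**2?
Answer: 1986966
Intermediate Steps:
65610 + x(-106) = 65610 + 171*(-106)**2 = 65610 + 171*11236 = 65610 + 1921356 = 1986966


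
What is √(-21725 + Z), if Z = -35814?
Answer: I*√57539 ≈ 239.87*I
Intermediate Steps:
√(-21725 + Z) = √(-21725 - 35814) = √(-57539) = I*√57539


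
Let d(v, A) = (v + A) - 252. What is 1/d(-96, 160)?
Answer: -1/188 ≈ -0.0053191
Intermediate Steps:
d(v, A) = -252 + A + v (d(v, A) = (A + v) - 252 = -252 + A + v)
1/d(-96, 160) = 1/(-252 + 160 - 96) = 1/(-188) = -1/188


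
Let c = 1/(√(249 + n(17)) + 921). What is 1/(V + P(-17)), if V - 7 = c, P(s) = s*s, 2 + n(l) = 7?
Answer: 251005073/74297774225 + √254/74297774225 ≈ 0.0033784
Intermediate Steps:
n(l) = 5 (n(l) = -2 + 7 = 5)
P(s) = s²
c = 1/(921 + √254) (c = 1/(√(249 + 5) + 921) = 1/(√254 + 921) = 1/(921 + √254) ≈ 0.0010673)
V = 5936830/847987 - √254/847987 (V = 7 + (921/847987 - √254/847987) = 5936830/847987 - √254/847987 ≈ 7.0011)
1/(V + P(-17)) = 1/((5936830/847987 - √254/847987) + (-17)²) = 1/((5936830/847987 - √254/847987) + 289) = 1/(251005073/847987 - √254/847987)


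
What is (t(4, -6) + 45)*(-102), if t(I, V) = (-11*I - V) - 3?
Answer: -408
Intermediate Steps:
t(I, V) = -3 - V - 11*I (t(I, V) = (-V - 11*I) - 3 = -3 - V - 11*I)
(t(4, -6) + 45)*(-102) = ((-3 - 1*(-6) - 11*4) + 45)*(-102) = ((-3 + 6 - 44) + 45)*(-102) = (-41 + 45)*(-102) = 4*(-102) = -408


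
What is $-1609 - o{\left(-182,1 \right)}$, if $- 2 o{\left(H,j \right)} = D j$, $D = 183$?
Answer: $- \frac{3035}{2} \approx -1517.5$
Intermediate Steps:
$o{\left(H,j \right)} = - \frac{183 j}{2}$
$-1609 - o{\left(-182,1 \right)} = -1609 - \left(- \frac{183}{2}\right) 1 = -1609 - - \frac{183}{2} = -1609 + \frac{183}{2} = - \frac{3035}{2}$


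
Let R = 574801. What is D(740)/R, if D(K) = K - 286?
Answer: 454/574801 ≈ 0.00078984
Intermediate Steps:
D(K) = -286 + K
D(740)/R = (-286 + 740)/574801 = 454*(1/574801) = 454/574801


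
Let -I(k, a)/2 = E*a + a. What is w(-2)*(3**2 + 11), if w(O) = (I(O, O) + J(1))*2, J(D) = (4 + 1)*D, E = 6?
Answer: 1320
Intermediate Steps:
I(k, a) = -14*a (I(k, a) = -2*(6*a + a) = -14*a)
J(D) = 5*D
w(O) = 10 - 28*O (w(O) = (-14*O + 5*1)*2 = (-14*O + 5)*2 = (5 - 14*O)*2 = 10 - 28*O)
w(-2)*(3**2 + 11) = (10 - 28*(-2))*(3**2 + 11) = (10 + 56)*(9 + 11) = 66*20 = 1320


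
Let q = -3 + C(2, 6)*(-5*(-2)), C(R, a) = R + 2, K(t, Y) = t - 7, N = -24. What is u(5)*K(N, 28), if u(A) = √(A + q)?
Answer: -31*√42 ≈ -200.90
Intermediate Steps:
K(t, Y) = -7 + t
C(R, a) = 2 + R
q = 37 (q = -3 + (2 + 2)*(-5*(-2)) = -3 + 4*10 = -3 + 40 = 37)
u(A) = √(37 + A) (u(A) = √(A + 37) = √(37 + A))
u(5)*K(N, 28) = √(37 + 5)*(-7 - 24) = √42*(-31) = -31*√42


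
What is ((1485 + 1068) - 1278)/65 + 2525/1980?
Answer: 107545/5148 ≈ 20.891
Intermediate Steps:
((1485 + 1068) - 1278)/65 + 2525/1980 = (2553 - 1278)*(1/65) + 2525*(1/1980) = 1275*(1/65) + 505/396 = 255/13 + 505/396 = 107545/5148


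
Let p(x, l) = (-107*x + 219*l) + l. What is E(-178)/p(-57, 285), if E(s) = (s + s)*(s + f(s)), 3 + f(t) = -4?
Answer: 65860/68799 ≈ 0.95728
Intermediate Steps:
f(t) = -7 (f(t) = -3 - 4 = -7)
E(s) = 2*s*(-7 + s) (E(s) = (s + s)*(s - 7) = (2*s)*(-7 + s) = 2*s*(-7 + s))
p(x, l) = -107*x + 220*l
E(-178)/p(-57, 285) = (2*(-178)*(-7 - 178))/(-107*(-57) + 220*285) = (2*(-178)*(-185))/(6099 + 62700) = 65860/68799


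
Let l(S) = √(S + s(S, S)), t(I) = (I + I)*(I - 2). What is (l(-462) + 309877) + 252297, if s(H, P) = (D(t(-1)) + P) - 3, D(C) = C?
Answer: 562174 + I*√921 ≈ 5.6217e+5 + 30.348*I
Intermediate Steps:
t(I) = 2*I*(-2 + I) (t(I) = (2*I)*(-2 + I) = 2*I*(-2 + I))
s(H, P) = 3 + P (s(H, P) = (2*(-1)*(-2 - 1) + P) - 3 = (2*(-1)*(-3) + P) - 3 = (6 + P) - 3 = 3 + P)
l(S) = √(3 + 2*S) (l(S) = √(S + (3 + S)) = √(3 + 2*S))
(l(-462) + 309877) + 252297 = (√(3 + 2*(-462)) + 309877) + 252297 = (√(3 - 924) + 309877) + 252297 = (√(-921) + 309877) + 252297 = (I*√921 + 309877) + 252297 = (309877 + I*√921) + 252297 = 562174 + I*√921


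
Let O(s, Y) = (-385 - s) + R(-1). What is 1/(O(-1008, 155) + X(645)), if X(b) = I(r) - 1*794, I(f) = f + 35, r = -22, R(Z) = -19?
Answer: -1/177 ≈ -0.0056497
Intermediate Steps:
O(s, Y) = -404 - s (O(s, Y) = (-385 - s) - 19 = -404 - s)
I(f) = 35 + f
X(b) = -781 (X(b) = (35 - 22) - 1*794 = 13 - 794 = -781)
1/(O(-1008, 155) + X(645)) = 1/((-404 - 1*(-1008)) - 781) = 1/((-404 + 1008) - 781) = 1/(604 - 781) = 1/(-177) = -1/177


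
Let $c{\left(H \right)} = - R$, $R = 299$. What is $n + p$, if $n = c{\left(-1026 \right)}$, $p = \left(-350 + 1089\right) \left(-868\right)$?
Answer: $-641751$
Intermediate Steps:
$c{\left(H \right)} = -299$ ($c{\left(H \right)} = \left(-1\right) 299 = -299$)
$p = -641452$ ($p = 739 \left(-868\right) = -641452$)
$n = -299$
$n + p = -299 - 641452 = -641751$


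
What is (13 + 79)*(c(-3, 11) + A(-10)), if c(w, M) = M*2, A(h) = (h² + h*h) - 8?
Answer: 19688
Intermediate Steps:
A(h) = -8 + 2*h² (A(h) = (h² + h²) - 8 = 2*h² - 8 = -8 + 2*h²)
c(w, M) = 2*M
(13 + 79)*(c(-3, 11) + A(-10)) = (13 + 79)*(2*11 + (-8 + 2*(-10)²)) = 92*(22 + (-8 + 2*100)) = 92*(22 + (-8 + 200)) = 92*(22 + 192) = 92*214 = 19688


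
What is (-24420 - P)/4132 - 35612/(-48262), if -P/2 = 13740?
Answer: 36853813/24927323 ≈ 1.4785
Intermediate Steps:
P = -27480 (P = -2*13740 = -27480)
(-24420 - P)/4132 - 35612/(-48262) = (-24420 - 1*(-27480))/4132 - 35612/(-48262) = (-24420 + 27480)*(1/4132) - 35612*(-1/48262) = 3060*(1/4132) + 17806/24131 = 765/1033 + 17806/24131 = 36853813/24927323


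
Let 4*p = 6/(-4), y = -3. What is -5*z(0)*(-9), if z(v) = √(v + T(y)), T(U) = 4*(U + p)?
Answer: 135*I*√6/2 ≈ 165.34*I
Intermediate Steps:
p = -3/8 (p = (6/(-4))/4 = (6*(-¼))/4 = (¼)*(-3/2) = -3/8 ≈ -0.37500)
T(U) = -3/2 + 4*U (T(U) = 4*(U - 3/8) = 4*(-3/8 + U) = -3/2 + 4*U)
z(v) = √(-27/2 + v) (z(v) = √(v + (-3/2 + 4*(-3))) = √(v + (-3/2 - 12)) = √(v - 27/2) = √(-27/2 + v))
-5*z(0)*(-9) = -5*√(-54 + 4*0)/2*(-9) = -5*√(-54 + 0)/2*(-9) = -5*√(-54)/2*(-9) = -5*3*I*√6/2*(-9) = -15*I*√6/2*(-9) = 135*I*√6/2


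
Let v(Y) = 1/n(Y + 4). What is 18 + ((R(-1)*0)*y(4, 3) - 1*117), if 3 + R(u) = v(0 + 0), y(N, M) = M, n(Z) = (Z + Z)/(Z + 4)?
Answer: -99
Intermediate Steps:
n(Z) = 2*Z/(4 + Z) (n(Z) = (2*Z)/(4 + Z) = 2*Z/(4 + Z))
v(Y) = (8 + Y)/(2*(4 + Y)) (v(Y) = 1/(2*(Y + 4)/(4 + (Y + 4))) = 1/(2*(4 + Y)/(4 + (4 + Y))) = 1/(2*(4 + Y)/(8 + Y)) = (8 + Y)/(2*(4 + Y)))
R(u) = -2 (R(u) = -3 + (8 + (0 + 0))/(2*(4 + (0 + 0))) = -3 + (8 + 0)/(2*(4 + 0)) = -3 + (1/2)*8/4 = -3 + (1/2)*(1/4)*8 = -3 + 1 = -2)
18 + ((R(-1)*0)*y(4, 3) - 1*117) = 18 + (-2*0*3 - 1*117) = 18 + (0*3 - 117) = 18 + (0 - 117) = 18 - 117 = -99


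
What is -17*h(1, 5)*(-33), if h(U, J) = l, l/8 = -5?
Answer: -22440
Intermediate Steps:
l = -40 (l = 8*(-5) = -40)
h(U, J) = -40
-17*h(1, 5)*(-33) = -17*(-40)*(-33) = 680*(-33) = -22440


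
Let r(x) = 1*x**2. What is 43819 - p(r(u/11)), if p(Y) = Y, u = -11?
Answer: 43818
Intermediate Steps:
r(x) = x**2
43819 - p(r(u/11)) = 43819 - (-11/11)**2 = 43819 - (-11*1/11)**2 = 43819 - 1*(-1)**2 = 43819 - 1*1 = 43819 - 1 = 43818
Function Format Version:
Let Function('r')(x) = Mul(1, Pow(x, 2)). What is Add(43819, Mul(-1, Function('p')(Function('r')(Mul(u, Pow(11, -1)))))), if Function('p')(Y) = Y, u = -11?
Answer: 43818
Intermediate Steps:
Function('r')(x) = Pow(x, 2)
Add(43819, Mul(-1, Function('p')(Function('r')(Mul(u, Pow(11, -1)))))) = Add(43819, Mul(-1, Pow(Mul(-11, Pow(11, -1)), 2))) = Add(43819, Mul(-1, Pow(Mul(-11, Rational(1, 11)), 2))) = Add(43819, Mul(-1, Pow(-1, 2))) = Add(43819, Mul(-1, 1)) = Add(43819, -1) = 43818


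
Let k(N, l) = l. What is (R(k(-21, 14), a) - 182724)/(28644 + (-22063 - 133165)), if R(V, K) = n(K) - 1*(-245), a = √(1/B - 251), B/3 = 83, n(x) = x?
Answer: 182479/126584 - I*√15562002/31519416 ≈ 1.4416 - 0.00012516*I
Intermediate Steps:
B = 249 (B = 3*83 = 249)
a = I*√15562002/249 (a = √(1/249 - 251) = √(-62498/249) = I*√15562002/249 ≈ 15.843*I)
R(V, K) = 245 + K (R(V, K) = K - 1*(-245) = K + 245 = 245 + K)
(R(k(-21, 14), a) - 182724)/(28644 + (-22063 - 133165)) = ((245 + I*√15562002/249) - 182724)/(28644 + (-22063 - 133165)) = (-182479 + I*√15562002/249)/(28644 - 155228) = (-182479 + I*√15562002/249)/(-126584) = (-182479 + I*√15562002/249)*(-1/126584) = 182479/126584 - I*√15562002/31519416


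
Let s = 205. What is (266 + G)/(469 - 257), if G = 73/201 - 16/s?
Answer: 10972279/8735460 ≈ 1.2561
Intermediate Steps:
G = 11749/41205 (G = 73/201 - 16/205 = 11749/41205 ≈ 0.28514)
(266 + G)/(469 - 257) = (266 + 11749/41205)/(469 - 257) = (10972279/41205)/212 = (10972279/41205)*(1/212) = 10972279/8735460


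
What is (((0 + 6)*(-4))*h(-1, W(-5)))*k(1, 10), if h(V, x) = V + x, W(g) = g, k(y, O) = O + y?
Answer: 1584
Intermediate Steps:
(((0 + 6)*(-4))*h(-1, W(-5)))*k(1, 10) = (((0 + 6)*(-4))*(-1 - 5))*(10 + 1) = ((6*(-4))*(-6))*11 = -24*(-6)*11 = 144*11 = 1584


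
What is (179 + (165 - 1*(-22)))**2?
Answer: 133956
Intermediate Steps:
(179 + (165 - 1*(-22)))**2 = (179 + (165 + 22))**2 = (179 + 187)**2 = 366**2 = 133956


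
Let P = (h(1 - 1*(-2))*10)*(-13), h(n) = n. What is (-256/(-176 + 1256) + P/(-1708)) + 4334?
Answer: 499665857/115290 ≈ 4334.0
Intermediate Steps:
P = -390 (P = ((1 - 1*(-2))*10)*(-13) = ((1 + 2)*10)*(-13) = (3*10)*(-13) = 30*(-13) = -390)
(-256/(-176 + 1256) + P/(-1708)) + 4334 = (-256/(-176 + 1256) - 390/(-1708)) + 4334 = (-256/1080 - 390*(-1/1708)) + 4334 = (-256*1/1080 + 195/854) + 4334 = (-32/135 + 195/854) + 4334 = -1003/115290 + 4334 = 499665857/115290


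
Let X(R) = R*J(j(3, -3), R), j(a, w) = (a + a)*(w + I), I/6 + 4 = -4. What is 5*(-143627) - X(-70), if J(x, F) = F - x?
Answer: -701615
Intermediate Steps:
I = -48 (I = -24 + 6*(-4) = -24 - 24 = -48)
j(a, w) = 2*a*(-48 + w) (j(a, w) = (a + a)*(w - 48) = (2*a)*(-48 + w) = 2*a*(-48 + w))
X(R) = R*(306 + R) (X(R) = R*(R - 2*3*(-48 - 3)) = R*(R - 2*3*(-51)) = R*(R - 1*(-306)) = R*(R + 306) = R*(306 + R))
5*(-143627) - X(-70) = 5*(-143627) - (-70)*(306 - 70) = -718135 - (-70)*236 = -718135 - 1*(-16520) = -718135 + 16520 = -701615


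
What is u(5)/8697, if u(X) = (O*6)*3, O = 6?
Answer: 36/2899 ≈ 0.012418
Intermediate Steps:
u(X) = 108 (u(X) = (6*6)*3 = 36*3 = 108)
u(5)/8697 = 108/8697 = 108*(1/8697) = 36/2899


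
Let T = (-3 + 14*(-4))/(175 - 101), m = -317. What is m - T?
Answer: -23399/74 ≈ -316.20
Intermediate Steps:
T = -59/74 (T = (-3 - 56)/74 = -59*1/74 = -59/74 ≈ -0.79730)
m - T = -317 - 1*(-59/74) = -317 + 59/74 = -23399/74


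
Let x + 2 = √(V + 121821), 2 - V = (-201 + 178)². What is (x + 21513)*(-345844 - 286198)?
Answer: -13595855462 - 632042*√121294 ≈ -1.3816e+10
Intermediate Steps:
V = -527 (V = 2 - (-201 + 178)² = 2 - 1*(-23)² = 2 - 1*529 = 2 - 529 = -527)
x = -2 + √121294 (x = -2 + √(-527 + 121821) = -2 + √121294 ≈ 346.27)
(x + 21513)*(-345844 - 286198) = ((-2 + √121294) + 21513)*(-345844 - 286198) = (21511 + √121294)*(-632042) = -13595855462 - 632042*√121294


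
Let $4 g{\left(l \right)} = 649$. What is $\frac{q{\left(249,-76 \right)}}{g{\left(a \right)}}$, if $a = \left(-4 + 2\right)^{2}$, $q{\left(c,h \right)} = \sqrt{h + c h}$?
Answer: $\frac{40 i \sqrt{190}}{649} \approx 0.84956 i$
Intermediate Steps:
$a = 4$ ($a = \left(-2\right)^{2} = 4$)
$g{\left(l \right)} = \frac{649}{4}$ ($g{\left(l \right)} = \frac{1}{4} \cdot 649 = \frac{649}{4}$)
$\frac{q{\left(249,-76 \right)}}{g{\left(a \right)}} = \frac{\sqrt{- 76 \left(1 + 249\right)}}{\frac{649}{4}} = \sqrt{\left(-76\right) 250} \cdot \frac{4}{649} = \sqrt{-19000} \cdot \frac{4}{649} = 10 i \sqrt{190} \cdot \frac{4}{649} = \frac{40 i \sqrt{190}}{649}$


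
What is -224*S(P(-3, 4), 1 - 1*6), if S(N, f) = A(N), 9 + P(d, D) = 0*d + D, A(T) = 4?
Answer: -896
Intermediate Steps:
P(d, D) = -9 + D (P(d, D) = -9 + (0*d + D) = -9 + (0 + D) = -9 + D)
S(N, f) = 4
-224*S(P(-3, 4), 1 - 1*6) = -224*4 = -896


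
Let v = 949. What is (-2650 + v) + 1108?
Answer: -593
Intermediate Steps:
(-2650 + v) + 1108 = (-2650 + 949) + 1108 = -1701 + 1108 = -593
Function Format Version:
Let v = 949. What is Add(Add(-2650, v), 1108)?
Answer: -593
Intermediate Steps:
Add(Add(-2650, v), 1108) = Add(Add(-2650, 949), 1108) = Add(-1701, 1108) = -593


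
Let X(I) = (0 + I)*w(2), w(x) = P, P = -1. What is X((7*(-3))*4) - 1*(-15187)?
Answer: 15271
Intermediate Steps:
w(x) = -1
X(I) = -I (X(I) = (0 + I)*(-1) = I*(-1) = -I)
X((7*(-3))*4) - 1*(-15187) = -7*(-3)*4 - 1*(-15187) = -(-21)*4 + 15187 = -1*(-84) + 15187 = 84 + 15187 = 15271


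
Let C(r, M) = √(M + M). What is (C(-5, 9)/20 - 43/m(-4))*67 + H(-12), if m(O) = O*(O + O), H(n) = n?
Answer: -3265/32 + 201*√2/20 ≈ -87.818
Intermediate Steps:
m(O) = 2*O² (m(O) = O*(2*O) = 2*O²)
C(r, M) = √2*√M (C(r, M) = √(2*M) = √2*√M)
(C(-5, 9)/20 - 43/m(-4))*67 + H(-12) = ((√2*√9)/20 - 43/(2*(-4)²))*67 - 12 = ((√2*3)*(1/20) - 43/(2*16))*67 - 12 = ((3*√2)*(1/20) - 43/32)*67 - 12 = (3*√2/20 - 43*1/32)*67 - 12 = (3*√2/20 - 43/32)*67 - 12 = (-43/32 + 3*√2/20)*67 - 12 = (-2881/32 + 201*√2/20) - 12 = -3265/32 + 201*√2/20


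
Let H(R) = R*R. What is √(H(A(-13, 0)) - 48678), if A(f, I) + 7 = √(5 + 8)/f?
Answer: √(-8226582 + (91 + √13)²)/13 ≈ 220.51*I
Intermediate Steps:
A(f, I) = -7 + √13/f (A(f, I) = -7 + √(5 + 8)/f = -7 + √13/f)
H(R) = R²
√(H(A(-13, 0)) - 48678) = √((-7 + √13/(-13))² - 48678) = √((-7 + √13*(-1/13))² - 48678) = √((-7 - √13/13)² - 48678) = √(-48678 + (-7 - √13/13)²)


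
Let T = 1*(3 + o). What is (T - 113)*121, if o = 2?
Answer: -13068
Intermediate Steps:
T = 5 (T = 1*(3 + 2) = 1*5 = 5)
(T - 113)*121 = (5 - 113)*121 = -108*121 = -13068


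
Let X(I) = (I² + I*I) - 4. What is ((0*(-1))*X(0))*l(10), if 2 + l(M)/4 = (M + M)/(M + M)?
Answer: 0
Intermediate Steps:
X(I) = -4 + 2*I² (X(I) = (I² + I²) - 4 = 2*I² - 4 = -4 + 2*I²)
l(M) = -4 (l(M) = -8 + 4*((M + M)/(M + M)) = -8 + 4*((2*M)/((2*M))) = -8 + 4*((2*M)*(1/(2*M))) = -8 + 4*1 = -8 + 4 = -4)
((0*(-1))*X(0))*l(10) = ((0*(-1))*(-4 + 2*0²))*(-4) = (0*(-4 + 2*0))*(-4) = (0*(-4 + 0))*(-4) = (0*(-4))*(-4) = 0*(-4) = 0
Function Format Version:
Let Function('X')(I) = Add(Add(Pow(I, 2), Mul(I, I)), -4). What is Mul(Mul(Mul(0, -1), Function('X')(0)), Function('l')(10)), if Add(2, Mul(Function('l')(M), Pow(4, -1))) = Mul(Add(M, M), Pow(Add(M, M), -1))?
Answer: 0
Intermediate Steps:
Function('X')(I) = Add(-4, Mul(2, Pow(I, 2))) (Function('X')(I) = Add(Add(Pow(I, 2), Pow(I, 2)), -4) = Add(Mul(2, Pow(I, 2)), -4) = Add(-4, Mul(2, Pow(I, 2))))
Function('l')(M) = -4 (Function('l')(M) = Add(-8, Mul(4, Mul(Add(M, M), Pow(Add(M, M), -1)))) = Add(-8, Mul(4, Mul(Mul(2, M), Pow(Mul(2, M), -1)))) = Add(-8, Mul(4, Mul(Mul(2, M), Mul(Rational(1, 2), Pow(M, -1))))) = Add(-8, Mul(4, 1)) = Add(-8, 4) = -4)
Mul(Mul(Mul(0, -1), Function('X')(0)), Function('l')(10)) = Mul(Mul(Mul(0, -1), Add(-4, Mul(2, Pow(0, 2)))), -4) = Mul(Mul(0, Add(-4, Mul(2, 0))), -4) = Mul(Mul(0, Add(-4, 0)), -4) = Mul(Mul(0, -4), -4) = Mul(0, -4) = 0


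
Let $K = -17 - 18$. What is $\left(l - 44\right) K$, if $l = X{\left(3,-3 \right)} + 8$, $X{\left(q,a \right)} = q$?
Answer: $1155$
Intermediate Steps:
$K = -35$ ($K = -17 - 18 = -35$)
$l = 11$ ($l = 3 + 8 = 11$)
$\left(l - 44\right) K = \left(11 - 44\right) \left(-35\right) = \left(-33\right) \left(-35\right) = 1155$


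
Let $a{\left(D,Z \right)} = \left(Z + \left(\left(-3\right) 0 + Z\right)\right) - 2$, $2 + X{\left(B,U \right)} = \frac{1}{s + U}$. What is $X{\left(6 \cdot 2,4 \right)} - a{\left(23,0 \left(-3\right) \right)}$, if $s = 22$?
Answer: $\frac{1}{26} \approx 0.038462$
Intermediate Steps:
$X{\left(B,U \right)} = -2 + \frac{1}{22 + U}$
$a{\left(D,Z \right)} = -2 + 2 Z$ ($a{\left(D,Z \right)} = \left(Z + \left(0 + Z\right)\right) - 2 = \left(Z + Z\right) - 2 = 2 Z - 2 = -2 + 2 Z$)
$X{\left(6 \cdot 2,4 \right)} - a{\left(23,0 \left(-3\right) \right)} = \frac{-43 - 8}{22 + 4} - \left(-2 + 2 \cdot 0 \left(-3\right)\right) = \frac{-43 - 8}{26} - \left(-2 + 2 \cdot 0\right) = \frac{1}{26} \left(-51\right) - \left(-2 + 0\right) = - \frac{51}{26} - -2 = - \frac{51}{26} + 2 = \frac{1}{26}$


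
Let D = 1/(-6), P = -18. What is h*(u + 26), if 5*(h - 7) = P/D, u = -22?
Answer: 572/5 ≈ 114.40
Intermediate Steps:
D = -⅙ ≈ -0.16667
h = 143/5 (h = 7 + (-18/(-⅙))/5 = 7 + (-18*(-6))/5 = 7 + (⅕)*108 = 7 + 108/5 = 143/5 ≈ 28.600)
h*(u + 26) = 143*(-22 + 26)/5 = (143/5)*4 = 572/5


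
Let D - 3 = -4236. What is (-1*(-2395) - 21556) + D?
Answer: -23394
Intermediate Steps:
D = -4233 (D = 3 - 4236 = -4233)
(-1*(-2395) - 21556) + D = (-1*(-2395) - 21556) - 4233 = (2395 - 21556) - 4233 = -19161 - 4233 = -23394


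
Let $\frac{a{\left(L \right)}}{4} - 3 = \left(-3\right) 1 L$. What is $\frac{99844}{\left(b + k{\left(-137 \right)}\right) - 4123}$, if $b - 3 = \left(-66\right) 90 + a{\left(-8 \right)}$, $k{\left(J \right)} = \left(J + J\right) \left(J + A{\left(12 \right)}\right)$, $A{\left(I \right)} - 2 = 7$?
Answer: $\frac{24961}{6280} \approx 3.9747$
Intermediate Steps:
$a{\left(L \right)} = 12 - 12 L$ ($a{\left(L \right)} = 12 + 4 \left(-3\right) 1 L = 12 + 4 \left(- 3 L\right) = 12 - 12 L$)
$A{\left(I \right)} = 9$ ($A{\left(I \right)} = 2 + 7 = 9$)
$k{\left(J \right)} = 2 J \left(9 + J\right)$ ($k{\left(J \right)} = \left(J + J\right) \left(J + 9\right) = 2 J \left(9 + J\right)$)
$b = -5829$ ($b = 3 + \left(\left(-66\right) 90 + \left(12 - -96\right)\right) = 3 + \left(-5940 + \left(12 + 96\right)\right) = 3 + \left(-5940 + 108\right) = 3 - 5832 = -5829$)
$\frac{99844}{\left(b + k{\left(-137 \right)}\right) - 4123} = \frac{99844}{\left(-5829 + 2 \left(-137\right) \left(9 - 137\right)\right) - 4123} = \frac{99844}{\left(-5829 + 2 \left(-137\right) \left(-128\right)\right) - 4123} = \frac{99844}{\left(-5829 + 35072\right) - 4123} = \frac{99844}{29243 - 4123} = \frac{99844}{25120} = 99844 \cdot \frac{1}{25120} = \frac{24961}{6280}$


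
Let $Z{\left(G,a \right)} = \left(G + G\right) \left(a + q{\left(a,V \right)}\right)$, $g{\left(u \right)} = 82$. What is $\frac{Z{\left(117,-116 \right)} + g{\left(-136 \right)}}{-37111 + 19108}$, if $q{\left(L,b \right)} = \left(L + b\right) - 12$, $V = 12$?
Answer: $\frac{54206}{18003} \approx 3.0109$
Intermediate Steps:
$q{\left(L,b \right)} = -12 + L + b$
$Z{\left(G,a \right)} = 4 G a$ ($Z{\left(G,a \right)} = \left(G + G\right) \left(a + \left(-12 + a + 12\right)\right) = 2 G \left(a + a\right) = 2 G 2 a = 4 G a$)
$\frac{Z{\left(117,-116 \right)} + g{\left(-136 \right)}}{-37111 + 19108} = \frac{4 \cdot 117 \left(-116\right) + 82}{-37111 + 19108} = \frac{-54288 + 82}{-18003} = \left(-54206\right) \left(- \frac{1}{18003}\right) = \frac{54206}{18003}$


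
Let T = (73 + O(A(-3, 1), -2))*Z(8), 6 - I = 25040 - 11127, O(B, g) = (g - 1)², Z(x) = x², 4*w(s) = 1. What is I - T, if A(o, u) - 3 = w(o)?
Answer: -19155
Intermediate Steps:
w(s) = ¼ (w(s) = (¼)*1 = ¼)
A(o, u) = 13/4 (A(o, u) = 3 + ¼ = 13/4)
O(B, g) = (-1 + g)²
I = -13907 (I = 6 - (25040 - 11127) = 6 - 1*13913 = 6 - 13913 = -13907)
T = 5248 (T = (73 + (-1 - 2)²)*8² = (73 + (-3)²)*64 = (73 + 9)*64 = 82*64 = 5248)
I - T = -13907 - 1*5248 = -13907 - 5248 = -19155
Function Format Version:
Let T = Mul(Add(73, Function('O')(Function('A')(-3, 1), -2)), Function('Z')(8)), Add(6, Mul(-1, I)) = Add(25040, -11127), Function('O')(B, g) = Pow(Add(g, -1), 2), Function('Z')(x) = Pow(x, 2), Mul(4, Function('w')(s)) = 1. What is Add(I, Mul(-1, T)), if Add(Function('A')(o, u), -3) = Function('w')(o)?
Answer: -19155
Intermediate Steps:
Function('w')(s) = Rational(1, 4) (Function('w')(s) = Mul(Rational(1, 4), 1) = Rational(1, 4))
Function('A')(o, u) = Rational(13, 4) (Function('A')(o, u) = Add(3, Rational(1, 4)) = Rational(13, 4))
Function('O')(B, g) = Pow(Add(-1, g), 2)
I = -13907 (I = Add(6, Mul(-1, Add(25040, -11127))) = Add(6, Mul(-1, 13913)) = Add(6, -13913) = -13907)
T = 5248 (T = Mul(Add(73, Pow(Add(-1, -2), 2)), Pow(8, 2)) = Mul(Add(73, Pow(-3, 2)), 64) = Mul(Add(73, 9), 64) = Mul(82, 64) = 5248)
Add(I, Mul(-1, T)) = Add(-13907, Mul(-1, 5248)) = Add(-13907, -5248) = -19155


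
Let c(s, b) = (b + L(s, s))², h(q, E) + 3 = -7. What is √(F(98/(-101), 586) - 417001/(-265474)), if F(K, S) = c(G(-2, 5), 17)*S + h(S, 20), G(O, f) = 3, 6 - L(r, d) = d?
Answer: √136521360087034/24134 ≈ 484.14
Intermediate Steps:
h(q, E) = -10 (h(q, E) = -3 - 7 = -10)
L(r, d) = 6 - d
c(s, b) = (6 + b - s)² (c(s, b) = (b + (6 - s))² = (6 + b - s)²)
F(K, S) = -10 + 400*S (F(K, S) = (6 + 17 - 1*3)²*S - 10 = (6 + 17 - 3)²*S - 10 = 20²*S - 10 = 400*S - 10 = -10 + 400*S)
√(F(98/(-101), 586) - 417001/(-265474)) = √((-10 + 400*586) - 417001/(-265474)) = √((-10 + 234400) - 417001*(-1/265474)) = √(234390 + 417001/265474) = √(62224867861/265474) = √136521360087034/24134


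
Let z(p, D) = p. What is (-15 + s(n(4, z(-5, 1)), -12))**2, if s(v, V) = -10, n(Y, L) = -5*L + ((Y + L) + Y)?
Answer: 625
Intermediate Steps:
n(Y, L) = -4*L + 2*Y (n(Y, L) = -5*L + ((L + Y) + Y) = -5*L + (L + 2*Y) = -4*L + 2*Y)
(-15 + s(n(4, z(-5, 1)), -12))**2 = (-15 - 10)**2 = (-25)**2 = 625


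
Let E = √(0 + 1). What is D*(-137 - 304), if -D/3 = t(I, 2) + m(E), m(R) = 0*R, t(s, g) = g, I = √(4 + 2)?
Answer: 2646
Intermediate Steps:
I = √6 ≈ 2.4495
E = 1 (E = √1 = 1)
m(R) = 0
D = -6 (D = -3*(2 + 0) = -3*2 = -6)
D*(-137 - 304) = -6*(-137 - 304) = -6*(-441) = 2646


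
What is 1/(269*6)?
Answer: 1/1614 ≈ 0.00061958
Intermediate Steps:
1/(269*6) = 1/1614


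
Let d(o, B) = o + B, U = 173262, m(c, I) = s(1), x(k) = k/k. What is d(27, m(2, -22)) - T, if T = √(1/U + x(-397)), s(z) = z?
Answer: 28 - √30019893906/173262 ≈ 27.000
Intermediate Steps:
x(k) = 1
m(c, I) = 1
d(o, B) = B + o
T = √30019893906/173262 (T = √(1/173262 + 1) = √(173263/173262) = √30019893906/173262 ≈ 1.0000)
d(27, m(2, -22)) - T = (1 + 27) - √30019893906/173262 = 28 - √30019893906/173262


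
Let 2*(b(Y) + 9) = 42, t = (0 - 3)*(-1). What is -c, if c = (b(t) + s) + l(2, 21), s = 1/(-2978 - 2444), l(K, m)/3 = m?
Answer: -406649/5422 ≈ -75.000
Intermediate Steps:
l(K, m) = 3*m
s = -1/5422 (s = 1/(-5422) = -1/5422 ≈ -0.00018443)
t = 3 (t = -3*(-1) = 3)
b(Y) = 12 (b(Y) = -9 + (½)*42 = -9 + 21 = 12)
c = 406649/5422 (c = (12 - 1/5422) + 3*21 = 65063/5422 + 63 = 406649/5422 ≈ 75.000)
-c = -1*406649/5422 = -406649/5422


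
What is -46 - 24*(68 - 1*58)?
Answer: -286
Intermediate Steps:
-46 - 24*(68 - 1*58) = -46 - 24*(68 - 58) = -46 - 24*10 = -46 - 240 = -286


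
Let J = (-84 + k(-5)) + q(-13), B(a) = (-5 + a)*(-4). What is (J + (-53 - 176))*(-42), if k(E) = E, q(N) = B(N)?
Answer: 10332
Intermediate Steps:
B(a) = 20 - 4*a
q(N) = 20 - 4*N
J = -17 (J = (-84 - 5) + (20 - 4*(-13)) = -89 + (20 + 52) = -89 + 72 = -17)
(J + (-53 - 176))*(-42) = (-17 + (-53 - 176))*(-42) = (-17 - 229)*(-42) = -246*(-42) = 10332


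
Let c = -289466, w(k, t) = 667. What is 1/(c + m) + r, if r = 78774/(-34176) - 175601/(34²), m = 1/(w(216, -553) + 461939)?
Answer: -33992740448001222739/220433016872178880 ≈ -154.21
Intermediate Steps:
m = 1/462606 (m = 1/(667 + 461939) = 1/462606 ≈ 2.1617e-6)
r = -253850105/1646144 (r = 78774*(-1/34176) - 175601/1156 = -13129/5696 - 175601*1/1156 = -13129/5696 - 175601/1156 = -253850105/1646144 ≈ -154.21)
1/(c + m) + r = 1/(-289466 + 1/462606) - 253850105/1646144 = 1/(-133908708395/462606) - 253850105/1646144 = -462606/133908708395 - 253850105/1646144 = -33992740448001222739/220433016872178880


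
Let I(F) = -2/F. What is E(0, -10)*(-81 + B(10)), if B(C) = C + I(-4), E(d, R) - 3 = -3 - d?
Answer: 0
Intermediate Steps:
E(d, R) = -d (E(d, R) = 3 + (-3 - d) = -d)
B(C) = ½ + C (B(C) = C - 2/(-4) = C - 2*(-¼) = C + ½ = ½ + C)
E(0, -10)*(-81 + B(10)) = (-1*0)*(-81 + (½ + 10)) = 0*(-81 + 21/2) = 0*(-141/2) = 0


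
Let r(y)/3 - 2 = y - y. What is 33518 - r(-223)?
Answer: 33512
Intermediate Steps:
r(y) = 6 (r(y) = 6 + 3*(y - y) = 6 + 3*0 = 6 + 0 = 6)
33518 - r(-223) = 33518 - 1*6 = 33518 - 6 = 33512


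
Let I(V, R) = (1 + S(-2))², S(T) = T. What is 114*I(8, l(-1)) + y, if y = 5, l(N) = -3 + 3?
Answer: 119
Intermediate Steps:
l(N) = 0
I(V, R) = 1 (I(V, R) = (1 - 2)² = (-1)² = 1)
114*I(8, l(-1)) + y = 114*1 + 5 = 114 + 5 = 119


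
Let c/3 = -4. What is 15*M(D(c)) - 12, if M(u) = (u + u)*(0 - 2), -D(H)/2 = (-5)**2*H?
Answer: -36012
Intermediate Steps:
c = -12 (c = 3*(-4) = -12)
D(H) = -50*H (D(H) = -2*(-5)**2*H = -50*H)
M(u) = -4*u (M(u) = (2*u)*(-2) = -4*u)
15*M(D(c)) - 12 = 15*(-(-200)*(-12)) - 12 = 15*(-4*600) - 12 = 15*(-2400) - 12 = -36000 - 12 = -36012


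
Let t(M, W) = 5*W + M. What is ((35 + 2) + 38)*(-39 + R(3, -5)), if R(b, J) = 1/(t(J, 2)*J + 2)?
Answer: -67350/23 ≈ -2928.3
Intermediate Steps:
t(M, W) = M + 5*W
R(b, J) = 1/(2 + J*(10 + J)) (R(b, J) = 1/((J + 5*2)*J + 2) = 1/((J + 10)*J + 2) = 1/((10 + J)*J + 2) = 1/(J*(10 + J) + 2) = 1/(2 + J*(10 + J)))
((35 + 2) + 38)*(-39 + R(3, -5)) = ((35 + 2) + 38)*(-39 + 1/(2 - 5*(10 - 5))) = (37 + 38)*(-39 + 1/(2 - 5*5)) = 75*(-39 + 1/(2 - 25)) = 75*(-39 + 1/(-23)) = 75*(-39 - 1/23) = 75*(-898/23) = -67350/23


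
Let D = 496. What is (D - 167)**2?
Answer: 108241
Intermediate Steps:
(D - 167)**2 = (496 - 167)**2 = 329**2 = 108241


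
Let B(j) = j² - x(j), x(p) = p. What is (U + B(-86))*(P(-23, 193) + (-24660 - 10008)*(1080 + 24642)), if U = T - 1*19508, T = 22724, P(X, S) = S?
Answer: -9539728641894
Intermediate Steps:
B(j) = j² - j
U = 3216 (U = 22724 - 1*19508 = 22724 - 19508 = 3216)
(U + B(-86))*(P(-23, 193) + (-24660 - 10008)*(1080 + 24642)) = (3216 - 86*(-1 - 86))*(193 + (-24660 - 10008)*(1080 + 24642)) = (3216 - 86*(-87))*(193 - 34668*25722) = (3216 + 7482)*(193 - 891730296) = 10698*(-891730103) = -9539728641894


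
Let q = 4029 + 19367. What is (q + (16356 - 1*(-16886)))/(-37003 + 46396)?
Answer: 56638/9393 ≈ 6.0298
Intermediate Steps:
q = 23396
(q + (16356 - 1*(-16886)))/(-37003 + 46396) = (23396 + (16356 - 1*(-16886)))/(-37003 + 46396) = (23396 + (16356 + 16886))/9393 = (23396 + 33242)*(1/9393) = 56638*(1/9393) = 56638/9393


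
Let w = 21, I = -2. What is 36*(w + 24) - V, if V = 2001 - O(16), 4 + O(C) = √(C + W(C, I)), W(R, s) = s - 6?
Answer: -385 + 2*√2 ≈ -382.17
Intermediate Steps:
W(R, s) = -6 + s
O(C) = -4 + √(-8 + C) (O(C) = -4 + √(C + (-6 - 2)) = -4 + √(C - 8) = -4 + √(-8 + C))
V = 2005 - 2*√2 (V = 2001 - (-4 + √(-8 + 16)) = 2001 - (-4 + √8) = 2001 - (-4 + 2*√2) = 2001 + (4 - 2*√2) = 2005 - 2*√2 ≈ 2002.2)
36*(w + 24) - V = 36*(21 + 24) - (2005 - 2*√2) = 36*45 + (-2005 + 2*√2) = 1620 + (-2005 + 2*√2) = -385 + 2*√2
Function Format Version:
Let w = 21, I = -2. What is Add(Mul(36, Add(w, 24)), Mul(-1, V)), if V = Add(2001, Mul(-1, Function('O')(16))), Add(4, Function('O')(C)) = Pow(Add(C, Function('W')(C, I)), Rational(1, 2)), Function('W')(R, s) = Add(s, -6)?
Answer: Add(-385, Mul(2, Pow(2, Rational(1, 2)))) ≈ -382.17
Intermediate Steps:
Function('W')(R, s) = Add(-6, s)
Function('O')(C) = Add(-4, Pow(Add(-8, C), Rational(1, 2))) (Function('O')(C) = Add(-4, Pow(Add(C, Add(-6, -2)), Rational(1, 2))) = Add(-4, Pow(Add(C, -8), Rational(1, 2))) = Add(-4, Pow(Add(-8, C), Rational(1, 2))))
V = Add(2005, Mul(-2, Pow(2, Rational(1, 2)))) (V = Add(2001, Mul(-1, Add(-4, Pow(Add(-8, 16), Rational(1, 2))))) = Add(2001, Mul(-1, Add(-4, Pow(8, Rational(1, 2))))) = Add(2001, Mul(-1, Add(-4, Mul(2, Pow(2, Rational(1, 2)))))) = Add(2001, Add(4, Mul(-2, Pow(2, Rational(1, 2))))) = Add(2005, Mul(-2, Pow(2, Rational(1, 2)))) ≈ 2002.2)
Add(Mul(36, Add(w, 24)), Mul(-1, V)) = Add(Mul(36, Add(21, 24)), Mul(-1, Add(2005, Mul(-2, Pow(2, Rational(1, 2)))))) = Add(Mul(36, 45), Add(-2005, Mul(2, Pow(2, Rational(1, 2))))) = Add(1620, Add(-2005, Mul(2, Pow(2, Rational(1, 2))))) = Add(-385, Mul(2, Pow(2, Rational(1, 2))))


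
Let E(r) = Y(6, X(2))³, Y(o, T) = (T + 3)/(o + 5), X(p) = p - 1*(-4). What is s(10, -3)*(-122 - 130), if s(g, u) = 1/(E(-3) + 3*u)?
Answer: 18634/625 ≈ 29.814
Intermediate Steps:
X(p) = 4 + p (X(p) = p + 4 = 4 + p)
Y(o, T) = (3 + T)/(5 + o)
E(r) = 729/1331 (E(r) = ((3 + (4 + 2))/(5 + 6))³ = ((3 + 6)/11)³ = ((1/11)*9)³ = (9/11)³ = 729/1331)
s(g, u) = 1/(729/1331 + 3*u)
s(10, -3)*(-122 - 130) = (1331/(3*(243 + 1331*(-3))))*(-122 - 130) = (1331/(3*(243 - 3993)))*(-252) = ((1331/3)/(-3750))*(-252) = ((1331/3)*(-1/3750))*(-252) = -1331/11250*(-252) = 18634/625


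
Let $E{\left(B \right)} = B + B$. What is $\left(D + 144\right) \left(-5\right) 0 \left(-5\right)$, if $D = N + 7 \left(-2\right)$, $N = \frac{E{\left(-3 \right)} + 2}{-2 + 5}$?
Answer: $0$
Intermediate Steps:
$E{\left(B \right)} = 2 B$
$N = - \frac{4}{3}$ ($N = \frac{2 \left(-3\right) + 2}{-2 + 5} = \frac{-6 + 2}{3} = \left(-4\right) \frac{1}{3} = - \frac{4}{3} \approx -1.3333$)
$D = - \frac{46}{3}$ ($D = - \frac{4}{3} + 7 \left(-2\right) = - \frac{4}{3} - 14 = - \frac{46}{3} \approx -15.333$)
$\left(D + 144\right) \left(-5\right) 0 \left(-5\right) = \left(- \frac{46}{3} + 144\right) \left(-5\right) 0 \left(-5\right) = \frac{386 \cdot 0 \left(-5\right)}{3} = \frac{386}{3} \cdot 0 = 0$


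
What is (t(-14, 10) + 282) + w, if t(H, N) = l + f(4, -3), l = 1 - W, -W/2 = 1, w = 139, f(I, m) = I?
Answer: 428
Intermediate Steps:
W = -2 (W = -2*1 = -2)
l = 3 (l = 1 - 1*(-2) = 1 + 2 = 3)
t(H, N) = 7 (t(H, N) = 3 + 4 = 7)
(t(-14, 10) + 282) + w = (7 + 282) + 139 = 289 + 139 = 428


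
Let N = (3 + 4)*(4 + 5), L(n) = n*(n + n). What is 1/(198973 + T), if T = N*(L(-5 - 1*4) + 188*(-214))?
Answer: -1/2325437 ≈ -4.3003e-7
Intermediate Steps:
L(n) = 2*n² (L(n) = n*(2*n) = 2*n²)
N = 63 (N = 7*9 = 63)
T = -2524410 (T = 63*(2*(-5 - 1*4)² + 188*(-214)) = 63*(2*(-5 - 4)² - 40232) = 63*(2*(-9)² - 40232) = 63*(2*81 - 40232) = 63*(162 - 40232) = 63*(-40070) = -2524410)
1/(198973 + T) = 1/(198973 - 2524410) = 1/(-2325437) = -1/2325437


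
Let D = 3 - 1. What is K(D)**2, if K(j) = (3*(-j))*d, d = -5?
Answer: 900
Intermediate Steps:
D = 2
K(j) = 15*j (K(j) = (3*(-j))*(-5) = -3*j*(-5) = 15*j)
K(D)**2 = (15*2)**2 = 30**2 = 900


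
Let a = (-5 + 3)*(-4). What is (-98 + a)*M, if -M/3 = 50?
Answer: 13500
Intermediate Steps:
M = -150 (M = -3*50 = -150)
a = 8 (a = -2*(-4) = 8)
(-98 + a)*M = (-98 + 8)*(-150) = -90*(-150) = 13500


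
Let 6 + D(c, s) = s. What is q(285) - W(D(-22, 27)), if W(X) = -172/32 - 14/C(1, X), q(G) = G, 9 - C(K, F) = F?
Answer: 6941/24 ≈ 289.21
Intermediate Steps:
D(c, s) = -6 + s
C(K, F) = 9 - F
W(X) = -43/8 - 14/(9 - X) (W(X) = -172/32 - 14/(9 - X) = -172*1/32 - 14/(9 - X) = -43/8 - 14/(9 - X))
q(285) - W(D(-22, 27)) = 285 - (499 - 43*(-6 + 27))/(8*(-9 + (-6 + 27))) = 285 - (499 - 43*21)/(8*(-9 + 21)) = 285 - (499 - 903)/(8*12) = 285 - (-404)/(8*12) = 285 - 1*(-101/24) = 285 + 101/24 = 6941/24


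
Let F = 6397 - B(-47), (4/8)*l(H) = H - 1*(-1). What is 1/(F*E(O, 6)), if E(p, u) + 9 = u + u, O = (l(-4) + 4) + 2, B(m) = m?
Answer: 1/19332 ≈ 5.1728e-5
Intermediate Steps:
l(H) = 2 + 2*H (l(H) = 2*(H - 1*(-1)) = 2*(H + 1) = 2*(1 + H) = 2 + 2*H)
O = 0 (O = ((2 + 2*(-4)) + 4) + 2 = ((2 - 8) + 4) + 2 = (-6 + 4) + 2 = -2 + 2 = 0)
E(p, u) = -9 + 2*u (E(p, u) = -9 + (u + u) = -9 + 2*u)
F = 6444 (F = 6397 - 1*(-47) = 6397 + 47 = 6444)
1/(F*E(O, 6)) = 1/(6444*(-9 + 2*6)) = 1/(6444*(-9 + 12)) = 1/(6444*3) = 1/19332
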